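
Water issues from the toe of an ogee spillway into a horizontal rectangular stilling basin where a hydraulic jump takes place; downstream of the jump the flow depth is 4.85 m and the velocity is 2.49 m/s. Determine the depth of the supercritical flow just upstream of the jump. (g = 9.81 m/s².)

Fr₂ = V₂/√(g·y₂) = 2.49/√(9.81×4.85) = 0.361.
From the momentum equation (using Fr₂), y₁/y₂ = ½[√(1 + 8Fr₂²) − 1] = ½[√2.043 − 1] = 0.215.
y₁ = 0.215 × 4.85 = 1.04 m.

y₁ = 1.04 m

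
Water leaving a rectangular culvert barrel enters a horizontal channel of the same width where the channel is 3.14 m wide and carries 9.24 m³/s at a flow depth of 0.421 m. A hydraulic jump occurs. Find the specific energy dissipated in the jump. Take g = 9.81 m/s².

q = Q/b = 9.24/3.14 = 2.94 m²/s; V₁ = q/y₁ = 6.99 m/s. Fr₁ = V₁/√(g·y₁) = 3.44.
Conjugate-depth relation: y₂/y₁ = ½[√(1 + 8Fr₁²) − 1] = ½[√95.64 − 1] = 4.39.
y₂ = 4.39 × 0.421 = 1.85 m.
Head loss: ΔE = (y₂ − y₁)³/(4y₁y₂) = (1.85 − 0.421)³/(4×0.421×1.85) = 2.91/3.11 = 0.934 m.

ΔE = 0.934 m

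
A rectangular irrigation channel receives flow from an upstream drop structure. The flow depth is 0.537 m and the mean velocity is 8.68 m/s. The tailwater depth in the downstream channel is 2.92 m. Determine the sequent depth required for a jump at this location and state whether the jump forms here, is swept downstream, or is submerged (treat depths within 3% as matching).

Fr₁ = V₁/√(g·y₁) = 8.68/√(9.81×0.537) = 3.78.
By Bélanger, y₂/y₁ = ½[√(1 + 8Fr₁²) − 1] = ½[√115.4 − 1] = 4.87.
y₂ = 4.87 × 0.537 = 2.62 m.
Tailwater y_tw = 2.92 m: y_tw > y₂, so the jump is submerged.

y₂ = 2.62 m; the jump is submerged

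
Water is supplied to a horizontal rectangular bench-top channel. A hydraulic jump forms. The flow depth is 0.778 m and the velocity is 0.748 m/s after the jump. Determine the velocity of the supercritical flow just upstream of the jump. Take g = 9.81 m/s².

V₁ = 5.76 m/s

Fr₂ = V₂/√(g·y₂) = 0.748/√(9.81×0.778) = 0.271.
Since the conjugate-depth ratio holds either way, y₁/y₂ = ½[√(1 + 8Fr₂²) − 1] = ½[√1.586 − 1] = 0.130.
y₁ = 0.130 × 0.778 = 0.101 m.
V₁ = q/y₁ = 0.582/0.101 = 5.76 m/s.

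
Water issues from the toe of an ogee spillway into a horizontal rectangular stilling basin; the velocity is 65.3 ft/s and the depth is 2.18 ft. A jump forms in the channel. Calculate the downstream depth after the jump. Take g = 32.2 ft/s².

Fr₁ = V₁/√(g·y₁) = 65.3/√(32.2×2.18) = 7.79.
Bélanger equation: y₂/y₁ = ½[√(1 + 8Fr₁²) − 1] = ½[√487.0 − 1] = 10.5.
y₂ = 10.5 × 2.18 = 23.0 ft.

y₂ = 23.0 ft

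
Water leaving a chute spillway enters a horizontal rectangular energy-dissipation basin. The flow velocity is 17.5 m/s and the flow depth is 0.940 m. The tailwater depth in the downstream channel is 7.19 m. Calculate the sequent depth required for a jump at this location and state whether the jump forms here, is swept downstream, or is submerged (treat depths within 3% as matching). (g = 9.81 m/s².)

Fr₁ = V₁/√(g·y₁) = 17.5/√(9.81×0.940) = 5.76.
From the momentum equation for a rectangular channel, y₂/y₁ = ½[√(1 + 8Fr₁²) − 1] = ½[√266.7 − 1] = 7.67.
y₂ = 7.67 × 0.940 = 7.21 m.
Tailwater y_tw = 7.19 m: y_tw ≈ y₂, so the jump forms here.

y₂ = 7.21 m; the jump forms here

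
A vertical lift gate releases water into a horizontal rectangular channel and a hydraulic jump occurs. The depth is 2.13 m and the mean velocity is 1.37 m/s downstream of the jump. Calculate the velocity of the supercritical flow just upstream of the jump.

V₁ = 8.81 m/s

Fr₂ = V₂/√(g·y₂) = 1.37/√(9.81×2.13) = 0.300.
From the momentum equation (using Fr₂), y₁/y₂ = ½[√(1 + 8Fr₂²) − 1] = ½[√1.719 − 1] = 0.155.
y₁ = 0.155 × 2.13 = 0.331 m.
V₁ = q/y₁ = 2.92/0.331 = 8.81 m/s.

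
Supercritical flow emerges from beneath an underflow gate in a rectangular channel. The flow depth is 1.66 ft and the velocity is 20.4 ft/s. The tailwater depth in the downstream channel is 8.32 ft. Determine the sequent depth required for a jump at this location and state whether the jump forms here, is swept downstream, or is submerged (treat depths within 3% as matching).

y₂ = 5.77 ft; the jump is submerged

Fr₁ = V₁/√(g·y₁) = 20.4/√(32.2×1.66) = 2.79.
Conjugate-depth relation: y₂/y₁ = ½[√(1 + 8Fr₁²) − 1] = ½[√63.29 − 1] = 3.48.
y₂ = 3.48 × 1.66 = 5.77 ft.
Tailwater y_tw = 8.32 ft: y_tw > y₂, so the jump is submerged.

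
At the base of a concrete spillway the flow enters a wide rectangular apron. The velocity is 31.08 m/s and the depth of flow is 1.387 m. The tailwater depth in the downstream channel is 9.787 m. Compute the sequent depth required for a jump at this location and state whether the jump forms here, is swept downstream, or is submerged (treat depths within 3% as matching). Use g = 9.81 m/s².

Fr₁ = V₁/√(g·y₁) = 31.08/√(9.81×1.387) = 8.426.
Conjugate-depth relation: y₂/y₁ = ½[√(1 + 8Fr₁²) − 1] = ½[√568.95 − 1] = 11.43.
y₂ = 11.43 × 1.387 = 15.85 m.
Tailwater y_tw = 9.787 m: y_tw < y₂, so the jump is swept downstream.

y₂ = 15.85 m; the jump is swept downstream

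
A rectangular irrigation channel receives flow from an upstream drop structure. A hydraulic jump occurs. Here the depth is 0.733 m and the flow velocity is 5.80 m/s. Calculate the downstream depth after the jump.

Fr₁ = V₁/√(g·y₁) = 5.80/√(9.81×0.733) = 2.16.
Bélanger equation: y₂/y₁ = ½[√(1 + 8Fr₁²) − 1] = ½[√38.43 − 1] = 2.60.
y₂ = 2.60 × 0.733 = 1.91 m.

y₂ = 1.91 m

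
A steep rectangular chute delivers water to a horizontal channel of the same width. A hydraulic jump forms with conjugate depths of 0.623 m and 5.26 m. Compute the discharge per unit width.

For a rectangular channel the momentum equation gives q² = ½·g·y₁·y₂·(y₁ + y₂) = ½×9.81×0.623×5.26×5.88 = 94.6.
q = √94.6 = 9.72 m²/s.

q = 9.72 m²/s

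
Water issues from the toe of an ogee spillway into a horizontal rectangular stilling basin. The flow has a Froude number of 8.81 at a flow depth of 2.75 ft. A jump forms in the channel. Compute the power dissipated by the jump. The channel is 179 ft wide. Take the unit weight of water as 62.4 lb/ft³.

Fr₁ = 8.81 (given).
By Bélanger, y₂/y₁ = ½[√(1 + 8Fr₁²) − 1] = ½[√621.9 − 1] = 12.0.
y₂ = 12.0 × 2.75 = 32.9 ft.
V₁ = Fr₁·√(g·y₁) = 8.81×√(32.2×2.75) = 82.9 ft/s; q = V₁·y₁ = 228 ft²/s. V₂ = q/y₂ = 228/32.9 = 6.93 ft/s. E₁ = y₁ + V₁²/2g = 109 ft; E₂ = y₂ + V₂²/2g = 33.7 ft. ΔE = E₁ − E₂ = 75.8 ft.
Q = q·b = 228 × 179 = 40809 cfs. P = γ·Q·ΔE/550 = 62.4 × 40809 × 75.8 / 550 = 351006 hp.

P = 351006 hp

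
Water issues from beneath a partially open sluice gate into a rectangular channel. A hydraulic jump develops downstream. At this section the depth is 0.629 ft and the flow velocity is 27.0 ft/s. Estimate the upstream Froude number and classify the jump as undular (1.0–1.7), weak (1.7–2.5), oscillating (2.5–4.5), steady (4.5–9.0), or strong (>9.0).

Fr₁ = V₁/√(g·y₁) = 27.0/√(32.2×0.629) = 6.00.
Fr₁ = 6.00 lies in the steady range.

Fr₁ = 6.00; steady jump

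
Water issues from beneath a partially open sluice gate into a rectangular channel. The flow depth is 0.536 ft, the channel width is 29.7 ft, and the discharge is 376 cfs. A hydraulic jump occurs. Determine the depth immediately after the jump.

y₂ = 4.05 ft

q = Q/b = 376/29.7 = 12.7 ft²/s; V₁ = q/y₁ = 23.6 ft/s. Fr₁ = V₁/√(g·y₁) = 5.69.
Sequent-depth ratio: y₂/y₁ = ½[√(1 + 8Fr₁²) − 1] = ½[√259.6 − 1] = 7.56.
y₂ = 7.56 × 0.536 = 4.05 ft.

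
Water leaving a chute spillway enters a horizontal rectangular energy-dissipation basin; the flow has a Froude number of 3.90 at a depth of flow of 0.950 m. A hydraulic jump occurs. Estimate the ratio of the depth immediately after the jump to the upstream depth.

Fr₁ = 3.90 (given).
Sequent-depth ratio: y₂/y₁ = ½[√(1 + 8Fr₁²) − 1] = ½[√122.7 − 1] = 5.04.

y₂/y₁ = 5.04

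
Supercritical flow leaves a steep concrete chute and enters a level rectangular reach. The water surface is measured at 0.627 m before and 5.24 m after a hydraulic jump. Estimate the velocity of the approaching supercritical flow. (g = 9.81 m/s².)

V₁ = 15.5 m/s

For a rectangular channel the momentum equation gives q² = ½·g·y₁·y₂·(y₁ + y₂) = ½×9.81×0.627×5.24×5.87 = 94.5.
q = √94.5 = 9.72 m²/s.
V₁ = q/y₁ = 9.72/0.627 = 15.5 m/s.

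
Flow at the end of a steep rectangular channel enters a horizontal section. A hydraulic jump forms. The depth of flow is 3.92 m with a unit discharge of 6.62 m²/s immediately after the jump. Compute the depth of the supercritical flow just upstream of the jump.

V₂ = q/y₂ = 6.62/3.92 = 1.69 m/s; Fr₂ = V₂/√(g·y₂) = 0.272.
Since the conjugate-depth ratio holds either way, y₁/y₂ = ½[√(1 + 8Fr₂²) − 1] = ½[√1.593 − 1] = 0.131.
y₁ = 0.131 × 3.92 = 0.514 m.

y₁ = 0.514 m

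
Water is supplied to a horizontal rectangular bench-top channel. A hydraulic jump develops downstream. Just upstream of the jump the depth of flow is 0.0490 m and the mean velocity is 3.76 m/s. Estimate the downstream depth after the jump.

y₂ = 0.352 m

Fr₁ = V₁/√(g·y₁) = 3.76/√(9.81×0.0490) = 5.42.
Bélanger equation: y₂/y₁ = ½[√(1 + 8Fr₁²) − 1] = ½[√236.3 − 1] = 7.19.
y₂ = 7.19 × 0.0490 = 0.352 m.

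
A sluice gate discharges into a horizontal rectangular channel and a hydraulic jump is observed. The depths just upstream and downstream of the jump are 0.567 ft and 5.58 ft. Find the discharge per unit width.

q = 17.7 ft²/s

For a rectangular channel the momentum equation gives q² = ½·g·y₁·y₂·(y₁ + y₂) = ½×32.2×0.567×5.58×6.15 = 313.
q = √313 = 17.7 ft²/s.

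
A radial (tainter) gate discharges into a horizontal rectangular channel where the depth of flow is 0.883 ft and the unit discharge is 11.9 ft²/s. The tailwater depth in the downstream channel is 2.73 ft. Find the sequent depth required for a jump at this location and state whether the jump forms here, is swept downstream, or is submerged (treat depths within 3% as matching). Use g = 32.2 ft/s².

y₂ = 2.75 ft; the jump forms here

V₁ = q/y₁ = 11.9/0.883 = 13.5 ft/s. Fr₁ = V₁/√(g·y₁) = 13.5/√(32.2×0.883) = 2.53.
Sequent-depth ratio: y₂/y₁ = ½[√(1 + 8Fr₁²) − 1] = ½[√52.10 − 1] = 3.11.
y₂ = 3.11 × 0.883 = 2.75 ft.
Tailwater y_tw = 2.73 ft: y_tw ≈ y₂, so the jump forms here.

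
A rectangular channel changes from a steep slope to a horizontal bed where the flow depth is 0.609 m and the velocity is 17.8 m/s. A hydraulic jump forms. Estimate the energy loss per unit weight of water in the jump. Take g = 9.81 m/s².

ΔE = 10.6 m

Fr₁ = V₁/√(g·y₁) = 17.8/√(9.81×0.609) = 7.28.
Sequent-depth ratio: y₂/y₁ = ½[√(1 + 8Fr₁²) − 1] = ½[√425.3 − 1] = 9.81.
y₂ = 9.81 × 0.609 = 5.97 m.
Head loss: ΔE = (y₂ − y₁)³/(4y₁y₂) = (5.97 − 0.609)³/(4×0.609×5.97) = 155/14.6 = 10.6 m.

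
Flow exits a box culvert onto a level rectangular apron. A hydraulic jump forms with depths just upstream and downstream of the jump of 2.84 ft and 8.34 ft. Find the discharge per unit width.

q = 65.3 ft²/s

For a rectangular channel the momentum equation gives q² = ½·g·y₁·y₂·(y₁ + y₂) = ½×32.2×2.84×8.34×11.2 = 4263.
q = √4263 = 65.3 ft²/s.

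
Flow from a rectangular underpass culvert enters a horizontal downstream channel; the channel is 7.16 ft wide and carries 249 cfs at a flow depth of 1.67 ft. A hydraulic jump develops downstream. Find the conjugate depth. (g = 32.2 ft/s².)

y₂ = 5.92 ft

q = Q/b = 249/7.16 = 34.8 ft²/s; V₁ = q/y₁ = 20.8 ft/s. Fr₁ = V₁/√(g·y₁) = 2.84.
Conjugate-depth relation: y₂/y₁ = ½[√(1 + 8Fr₁²) − 1] = ½[√65.51 − 1] = 3.55.
y₂ = 3.55 × 1.67 = 5.92 ft.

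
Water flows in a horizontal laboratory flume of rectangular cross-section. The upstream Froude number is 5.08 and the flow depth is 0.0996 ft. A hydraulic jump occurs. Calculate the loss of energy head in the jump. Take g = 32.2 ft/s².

Fr₁ = 5.08 (given).
From the momentum equation for a rectangular channel, y₂/y₁ = ½[√(1 + 8Fr₁²) − 1] = ½[√207.5 − 1] = 6.70.
y₂ = 6.70 × 0.0996 = 0.667 ft.
Head loss: ΔE = (y₂ − y₁)³/(4y₁y₂) = (0.667 − 0.0996)³/(4×0.0996×0.667) = 0.183/0.266 = 0.689 ft.

ΔE = 0.689 ft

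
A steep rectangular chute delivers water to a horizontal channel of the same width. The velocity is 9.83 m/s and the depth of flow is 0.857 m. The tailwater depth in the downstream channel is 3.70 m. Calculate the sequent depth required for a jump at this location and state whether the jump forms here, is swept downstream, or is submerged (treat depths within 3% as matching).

y₂ = 3.70 m; the jump forms here

Fr₁ = V₁/√(g·y₁) = 9.83/√(9.81×0.857) = 3.39.
From the momentum equation for a rectangular channel, y₂/y₁ = ½[√(1 + 8Fr₁²) − 1] = ½[√92.95 − 1] = 4.32.
y₂ = 4.32 × 0.857 = 3.70 m.
Tailwater y_tw = 3.70 m: y_tw ≈ y₂, so the jump forms here.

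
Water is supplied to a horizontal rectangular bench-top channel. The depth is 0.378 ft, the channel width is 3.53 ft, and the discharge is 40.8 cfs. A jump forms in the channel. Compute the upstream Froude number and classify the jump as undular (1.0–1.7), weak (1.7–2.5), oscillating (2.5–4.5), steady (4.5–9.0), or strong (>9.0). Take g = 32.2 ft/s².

Fr₁ = 8.76; steady jump

q = Q/b = 40.8/3.53 = 11.6 ft²/s; V₁ = q/y₁ = 30.6 ft/s. Fr₁ = V₁/√(g·y₁) = 8.76.
Fr₁ = 8.76 lies in the steady range.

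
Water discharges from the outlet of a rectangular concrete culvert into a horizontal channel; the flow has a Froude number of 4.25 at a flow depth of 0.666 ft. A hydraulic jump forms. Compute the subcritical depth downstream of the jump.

Fr₁ = 4.25 (given).
Sequent-depth ratio: y₂/y₁ = ½[√(1 + 8Fr₁²) − 1] = ½[√145.5 − 1] = 5.53.
y₂ = 5.53 × 0.666 = 3.68 ft.

y₂ = 3.68 ft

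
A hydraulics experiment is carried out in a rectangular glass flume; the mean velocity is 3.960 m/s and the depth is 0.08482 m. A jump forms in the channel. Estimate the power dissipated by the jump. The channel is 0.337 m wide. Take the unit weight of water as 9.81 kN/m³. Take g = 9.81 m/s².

Fr₁ = V₁/√(g·y₁) = 3.960/√(9.81×0.08482) = 4.341.
Conjugate-depth relation: y₂/y₁ = ½[√(1 + 8Fr₁²) − 1] = ½[√151.77 − 1] = 5.660.
y₂ = 5.660 × 0.08482 = 0.4801 m.
q = V₁·y₁ = 3.960 × 0.08482 = 0.3359 m²/s. V₂ = q/y₂ = 0.3359/0.4801 = 0.6997 m/s. E₁ = y₁ + V₁²/2g = 0.8841 m; E₂ = y₂ + V₂²/2g = 0.5050 m. ΔE = E₁ − E₂ = 0.3791 m.
Q = q·b = 0.3359 × 0.337 = 0.1132 m³/s. P = γ·Q·ΔE = 9.81 × 0.1132 × 0.3791 = 0.4209 kW.

P = 0.4209 kW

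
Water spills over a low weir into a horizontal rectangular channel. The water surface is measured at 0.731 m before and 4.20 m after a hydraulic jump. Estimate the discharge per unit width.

q = 8.62 m²/s

For a rectangular channel the momentum equation gives q² = ½·g·y₁·y₂·(y₁ + y₂) = ½×9.81×0.731×4.20×4.93 = 74.3.
q = √74.3 = 8.62 m²/s.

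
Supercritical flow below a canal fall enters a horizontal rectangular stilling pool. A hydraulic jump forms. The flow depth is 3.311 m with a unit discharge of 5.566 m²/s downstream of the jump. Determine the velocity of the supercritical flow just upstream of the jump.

V₁ = 11.12 m/s

V₂ = q/y₂ = 5.566/3.311 = 1.681 m/s; Fr₂ = V₂/√(g·y₂) = 0.2950.
Since the conjugate-depth ratio holds either way, y₁/y₂ = ½[√(1 + 8Fr₂²) − 1] = ½[√1.6960 − 1] = 0.1512.
y₁ = 0.1512 × 3.311 = 0.5005 m.
V₁ = q/y₁ = 5.566/0.5005 = 11.12 m/s.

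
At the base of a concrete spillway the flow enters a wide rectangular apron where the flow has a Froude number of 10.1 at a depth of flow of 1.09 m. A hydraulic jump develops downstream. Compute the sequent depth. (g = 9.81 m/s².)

Fr₁ = 10.1 (given).
From the momentum equation for a rectangular channel, y₂/y₁ = ½[√(1 + 8Fr₁²) − 1] = ½[√817.1 − 1] = 13.8.
y₂ = 13.8 × 1.09 = 15.0 m.

y₂ = 15.0 m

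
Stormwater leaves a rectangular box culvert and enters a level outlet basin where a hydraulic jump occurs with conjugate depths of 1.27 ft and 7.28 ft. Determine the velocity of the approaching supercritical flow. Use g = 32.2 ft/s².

For a rectangular channel the momentum equation gives q² = ½·g·y₁·y₂·(y₁ + y₂) = ½×32.2×1.27×7.28×8.55 = 1273.
q = √1273 = 35.7 ft²/s.
V₁ = q/y₁ = 35.7/1.27 = 28.1 ft/s.

V₁ = 28.1 ft/s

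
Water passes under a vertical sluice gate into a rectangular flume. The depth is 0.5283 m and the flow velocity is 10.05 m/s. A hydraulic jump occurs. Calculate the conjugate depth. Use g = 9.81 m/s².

y₂ = 3.045 m

Fr₁ = V₁/√(g·y₁) = 10.05/√(9.81×0.5283) = 4.415.
Sequent-depth ratio: y₂/y₁ = ½[√(1 + 8Fr₁²) − 1] = ½[√156.91 − 1] = 5.763.
y₂ = 5.763 × 0.5283 = 3.045 m.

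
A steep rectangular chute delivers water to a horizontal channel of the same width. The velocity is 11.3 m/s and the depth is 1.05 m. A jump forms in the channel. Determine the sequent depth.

Fr₁ = V₁/√(g·y₁) = 11.3/√(9.81×1.05) = 3.52.
From the momentum equation for a rectangular channel, y₂/y₁ = ½[√(1 + 8Fr₁²) − 1] = ½[√100.2 − 1] = 4.50.
y₂ = 4.50 × 1.05 = 4.73 m.

y₂ = 4.73 m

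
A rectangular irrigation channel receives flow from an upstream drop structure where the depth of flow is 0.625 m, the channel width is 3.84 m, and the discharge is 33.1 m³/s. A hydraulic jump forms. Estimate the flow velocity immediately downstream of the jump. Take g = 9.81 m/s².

q = Q/b = 33.1/3.84 = 8.62 m²/s; V₁ = q/y₁ = 13.8 m/s. Fr₁ = V₁/√(g·y₁) = 5.57.
Bélanger equation: y₂/y₁ = ½[√(1 + 8Fr₁²) − 1] = ½[√249.2 − 1] = 7.39.
y₂ = 7.39 × 0.625 = 4.62 m.
V₂ = q/y₂ = 8.62/4.62 = 1.87 m/s.

V₂ = 1.87 m/s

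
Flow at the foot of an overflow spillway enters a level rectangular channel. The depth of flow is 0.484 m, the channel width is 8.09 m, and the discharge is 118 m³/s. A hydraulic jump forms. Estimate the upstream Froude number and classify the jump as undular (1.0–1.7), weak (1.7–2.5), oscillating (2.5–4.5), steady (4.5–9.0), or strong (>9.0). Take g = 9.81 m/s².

q = Q/b = 118/8.09 = 14.6 m²/s; V₁ = q/y₁ = 30.1 m/s. Fr₁ = V₁/√(g·y₁) = 13.8.
Fr₁ = 13.8 lies in the strong range.

Fr₁ = 13.8; strong jump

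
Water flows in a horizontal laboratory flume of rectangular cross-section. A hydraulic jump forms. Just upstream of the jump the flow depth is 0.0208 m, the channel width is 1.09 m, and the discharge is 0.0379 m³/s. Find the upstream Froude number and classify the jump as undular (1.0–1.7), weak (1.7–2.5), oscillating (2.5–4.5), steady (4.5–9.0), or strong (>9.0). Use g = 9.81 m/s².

Fr₁ = 3.70; oscillating jump

q = Q/b = 0.0379/1.09 = 0.0348 m²/s; V₁ = q/y₁ = 1.67 m/s. Fr₁ = V₁/√(g·y₁) = 3.70.
Fr₁ = 3.70 lies in the oscillating range.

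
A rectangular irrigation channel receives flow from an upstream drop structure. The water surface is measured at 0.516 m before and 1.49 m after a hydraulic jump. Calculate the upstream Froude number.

For a rectangular channel the momentum equation gives q² = ½·g·y₁·y₂·(y₁ + y₂) = ½×9.81×0.516×1.49×2.01 = 7.56.
q = √7.56 = 2.75 m²/s.
V₁ = q/y₁ = 5.33 m/s; Fr₁ = V₁/√(g·y₁) = 2.37.

Fr₁ = 2.37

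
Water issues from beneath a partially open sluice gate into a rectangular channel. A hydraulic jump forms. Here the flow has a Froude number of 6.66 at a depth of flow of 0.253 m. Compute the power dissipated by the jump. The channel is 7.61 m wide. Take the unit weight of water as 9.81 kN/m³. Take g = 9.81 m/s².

Fr₁ = 6.66 (given).
Sequent-depth ratio: y₂/y₁ = ½[√(1 + 8Fr₁²) − 1] = ½[√355.8 − 1] = 8.93.
y₂ = 8.93 × 0.253 = 2.26 m.
Head loss: ΔE = (y₂ − y₁)³/(4y₁y₂) = (2.26 − 0.253)³/(4×0.253×2.26) = 8.08/2.29 = 3.53 m.
V₁ = Fr₁·√(g·y₁) = 6.66×√(9.81×0.253) = 10.5 m/s; q = V₁·y₁ = 2.65 m²/s. Q = q·b = 2.65 × 7.61 = 20.2 m³/s. P = γ·Q·ΔE = 9.81 × 20.2 × 3.53 = 700 kW.

P = 700 kW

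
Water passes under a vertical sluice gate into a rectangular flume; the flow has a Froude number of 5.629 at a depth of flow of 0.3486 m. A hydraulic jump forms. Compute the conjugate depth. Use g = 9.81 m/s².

y₂ = 2.606 m

Fr₁ = 5.629 (given).
By Bélanger, y₂/y₁ = ½[√(1 + 8Fr₁²) − 1] = ½[√254.49 − 1] = 7.476.
y₂ = 7.476 × 0.3486 = 2.606 m.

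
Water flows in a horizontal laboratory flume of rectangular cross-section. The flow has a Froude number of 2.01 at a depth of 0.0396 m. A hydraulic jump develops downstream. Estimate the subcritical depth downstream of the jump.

y₂ = 0.0945 m

Fr₁ = 2.01 (given).
Bélanger equation: y₂/y₁ = ½[√(1 + 8Fr₁²) − 1] = ½[√33.32 − 1] = 2.39.
y₂ = 2.39 × 0.0396 = 0.0945 m.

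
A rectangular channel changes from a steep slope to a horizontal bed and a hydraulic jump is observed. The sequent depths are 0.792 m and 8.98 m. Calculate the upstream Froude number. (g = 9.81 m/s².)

For a rectangular channel the momentum equation gives q² = ½·g·y₁·y₂·(y₁ + y₂) = ½×9.81×0.792×8.98×9.77 = 341.
q = √341 = 18.5 m²/s.
V₁ = q/y₁ = 23.3 m/s; Fr₁ = V₁/√(g·y₁) = 8.36.

Fr₁ = 8.36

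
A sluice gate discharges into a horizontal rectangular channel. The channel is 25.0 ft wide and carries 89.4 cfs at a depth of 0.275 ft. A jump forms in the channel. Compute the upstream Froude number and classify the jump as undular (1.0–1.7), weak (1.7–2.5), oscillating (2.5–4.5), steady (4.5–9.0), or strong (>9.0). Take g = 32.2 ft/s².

Fr₁ = 4.37; oscillating jump

q = Q/b = 89.4/25.0 = 3.58 ft²/s; V₁ = q/y₁ = 13.0 ft/s. Fr₁ = V₁/√(g·y₁) = 4.37.
Fr₁ = 4.37 lies in the oscillating range.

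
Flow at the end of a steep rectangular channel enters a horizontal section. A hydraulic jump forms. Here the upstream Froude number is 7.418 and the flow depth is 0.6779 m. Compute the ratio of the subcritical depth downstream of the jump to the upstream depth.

y₂/y₁ = 10.00

Fr₁ = 7.418 (given).
From the momentum equation for a rectangular channel, y₂/y₁ = ½[√(1 + 8Fr₁²) − 1] = ½[√441.21 − 1] = 10.00.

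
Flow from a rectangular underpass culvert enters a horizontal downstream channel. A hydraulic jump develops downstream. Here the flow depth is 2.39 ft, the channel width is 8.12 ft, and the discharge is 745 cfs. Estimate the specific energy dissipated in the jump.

q = Q/b = 745/8.12 = 91.7 ft²/s; V₁ = q/y₁ = 38.4 ft/s. Fr₁ = V₁/√(g·y₁) = 4.38.
From the momentum equation for a rectangular channel, y₂/y₁ = ½[√(1 + 8Fr₁²) − 1] = ½[√154.2 − 1] = 5.71.
y₂ = 5.71 × 2.39 = 13.6 ft.
Head loss: ΔE = (y₂ − y₁)³/(4y₁y₂) = (13.6 − 2.39)³/(4×2.39×13.6) = 1425/130 = 10.9 ft.

ΔE = 10.9 ft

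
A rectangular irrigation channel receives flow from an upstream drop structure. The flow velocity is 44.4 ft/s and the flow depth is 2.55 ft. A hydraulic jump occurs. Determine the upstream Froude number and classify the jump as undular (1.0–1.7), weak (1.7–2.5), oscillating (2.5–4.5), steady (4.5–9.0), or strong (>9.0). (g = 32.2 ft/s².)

Fr₁ = 4.90; steady jump

Fr₁ = V₁/√(g·y₁) = 44.4/√(32.2×2.55) = 4.90.
Fr₁ = 4.90 lies in the steady range.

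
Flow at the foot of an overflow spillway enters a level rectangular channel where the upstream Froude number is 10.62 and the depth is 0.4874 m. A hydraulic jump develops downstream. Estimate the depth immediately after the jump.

Fr₁ = 10.62 (given).
Bélanger equation: y₂/y₁ = ½[√(1 + 8Fr₁²) − 1] = ½[√903.28 − 1] = 14.53.
y₂ = 14.53 × 0.4874 = 7.081 m.

y₂ = 7.081 m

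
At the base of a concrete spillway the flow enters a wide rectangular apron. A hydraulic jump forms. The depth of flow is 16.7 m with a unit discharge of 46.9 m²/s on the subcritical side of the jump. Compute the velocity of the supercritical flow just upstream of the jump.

V₁ = 31.7 m/s

V₂ = q/y₂ = 46.9/16.7 = 2.81 m/s; Fr₂ = V₂/√(g·y₂) = 0.219.
The Bélanger relation is symmetric: y₁/y₂ = ½[√(1 + 8Fr₂²) − 1] = ½[√1.385 − 1] = 0.0885.
y₁ = 0.0885 × 16.7 = 1.48 m.
V₁ = q/y₁ = 46.9/1.48 = 31.7 m/s.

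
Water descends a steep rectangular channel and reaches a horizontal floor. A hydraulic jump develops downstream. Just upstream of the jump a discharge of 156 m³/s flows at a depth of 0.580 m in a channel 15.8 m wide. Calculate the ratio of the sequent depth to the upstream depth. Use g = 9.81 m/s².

q = Q/b = 156/15.8 = 9.87 m²/s; V₁ = q/y₁ = 17.0 m/s. Fr₁ = V₁/√(g·y₁) = 7.14.
From the momentum equation for a rectangular channel, y₂/y₁ = ½[√(1 + 8Fr₁²) − 1] = ½[√408.4 − 1] = 9.61.

y₂/y₁ = 9.61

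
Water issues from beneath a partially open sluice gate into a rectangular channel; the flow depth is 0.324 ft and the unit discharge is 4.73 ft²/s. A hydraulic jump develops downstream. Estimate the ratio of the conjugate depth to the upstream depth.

y₂/y₁ = 5.91

V₁ = q/y₁ = 4.73/0.324 = 14.6 ft/s. Fr₁ = V₁/√(g·y₁) = 14.6/√(32.2×0.324) = 4.52.
From the momentum equation for a rectangular channel, y₂/y₁ = ½[√(1 + 8Fr₁²) − 1] = ½[√164.4 − 1] = 5.91.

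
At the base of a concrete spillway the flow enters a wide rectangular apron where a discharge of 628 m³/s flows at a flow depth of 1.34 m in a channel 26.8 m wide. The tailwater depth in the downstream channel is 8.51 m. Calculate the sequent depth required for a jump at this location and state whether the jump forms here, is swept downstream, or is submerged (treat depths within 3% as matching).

y₂ = 8.49 m; the jump forms here

q = Q/b = 628/26.8 = 23.4 m²/s; V₁ = q/y₁ = 17.5 m/s. Fr₁ = V₁/√(g·y₁) = 4.82.
Bélanger equation: y₂/y₁ = ½[√(1 + 8Fr₁²) − 1] = ½[√187.1 − 1] = 6.34.
y₂ = 6.34 × 1.34 = 8.49 m.
Tailwater y_tw = 8.51 m: y_tw ≈ y₂, so the jump forms here.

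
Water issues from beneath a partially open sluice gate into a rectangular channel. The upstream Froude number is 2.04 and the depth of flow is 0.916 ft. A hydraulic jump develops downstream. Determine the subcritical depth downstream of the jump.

y₂ = 2.22 ft

Fr₁ = 2.04 (given).
By Bélanger, y₂/y₁ = ½[√(1 + 8Fr₁²) − 1] = ½[√34.29 − 1] = 2.43.
y₂ = 2.43 × 0.916 = 2.22 ft.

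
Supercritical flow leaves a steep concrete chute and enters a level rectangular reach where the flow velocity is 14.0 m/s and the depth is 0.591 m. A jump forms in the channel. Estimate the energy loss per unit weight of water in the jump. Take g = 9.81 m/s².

Fr₁ = V₁/√(g·y₁) = 14.0/√(9.81×0.591) = 5.81.
Conjugate-depth relation: y₂/y₁ = ½[√(1 + 8Fr₁²) − 1] = ½[√271.5 − 1] = 7.74.
y₂ = 7.74 × 0.591 = 4.57 m.
Head loss: ΔE = (y₂ − y₁)³/(4y₁y₂) = (4.57 − 0.591)³/(4×0.591×4.57) = 63.1/10.8 = 5.84 m.

ΔE = 5.84 m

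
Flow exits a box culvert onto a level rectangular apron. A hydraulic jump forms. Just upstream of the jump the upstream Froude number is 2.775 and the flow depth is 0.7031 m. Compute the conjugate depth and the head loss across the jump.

Fr₁ = 2.775 (given).
By Bélanger, y₂/y₁ = ½[√(1 + 8Fr₁²) − 1] = ½[√62.605 − 1] = 3.456.
y₂ = 3.456 × 0.7031 = 2.430 m.
Head loss: ΔE = (y₂ − y₁)³/(4y₁y₂) = (2.430 − 0.7031)³/(4×0.7031×2.430) = 5.150/6.834 = 0.7536 m.

y₂ = 2.430 m; ΔE = 0.7536 m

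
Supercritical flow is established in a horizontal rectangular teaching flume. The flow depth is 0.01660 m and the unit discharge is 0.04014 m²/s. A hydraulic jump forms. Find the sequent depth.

V₁ = q/y₁ = 0.04014/0.01660 = 2.418 m/s. Fr₁ = V₁/√(g·y₁) = 2.418/√(9.81×0.01660) = 5.992.
From the momentum equation for a rectangular channel, y₂/y₁ = ½[√(1 + 8Fr₁²) − 1] = ½[√288.24 − 1] = 7.989.
y₂ = 7.989 × 0.01660 = 0.1326 m.

y₂ = 0.1326 m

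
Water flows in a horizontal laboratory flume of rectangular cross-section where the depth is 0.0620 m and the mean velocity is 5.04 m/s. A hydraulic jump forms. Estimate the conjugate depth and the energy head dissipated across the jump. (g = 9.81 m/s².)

y₂ = 0.536 m; ΔE = 0.803 m

Fr₁ = V₁/√(g·y₁) = 5.04/√(9.81×0.0620) = 6.46.
From the momentum equation for a rectangular channel, y₂/y₁ = ½[√(1 + 8Fr₁²) − 1] = ½[√335.1 − 1] = 8.65.
y₂ = 8.65 × 0.0620 = 0.536 m.
q = V₁·y₁ = 5.04 × 0.0620 = 0.312 m²/s. V₂ = q/y₂ = 0.312/0.536 = 0.582 m/s. E₁ = y₁ + V₁²/2g = 1.36 m; E₂ = y₂ + V₂²/2g = 0.554 m. ΔE = E₁ − E₂ = 0.803 m.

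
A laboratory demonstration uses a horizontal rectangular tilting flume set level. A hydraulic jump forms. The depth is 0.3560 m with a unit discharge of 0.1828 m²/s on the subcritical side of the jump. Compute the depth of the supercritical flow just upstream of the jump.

y₁ = 0.04743 m

V₂ = q/y₂ = 0.1828/0.3560 = 0.5135 m/s; Fr₂ = V₂/√(g·y₂) = 0.2748.
Since the conjugate-depth ratio holds either way, y₁/y₂ = ½[√(1 + 8Fr₂²) − 1] = ½[√1.6040 − 1] = 0.1332.
y₁ = 0.1332 × 0.3560 = 0.04743 m.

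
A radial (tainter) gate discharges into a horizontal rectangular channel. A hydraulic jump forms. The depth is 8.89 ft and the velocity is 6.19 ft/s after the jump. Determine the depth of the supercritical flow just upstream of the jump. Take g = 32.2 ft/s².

y₁ = 1.95 ft

Fr₂ = V₂/√(g·y₂) = 6.19/√(32.2×8.89) = 0.366.
From the momentum equation (using Fr₂), y₁/y₂ = ½[√(1 + 8Fr₂²) − 1] = ½[√2.071 − 1] = 0.220.
y₁ = 0.220 × 8.89 = 1.95 ft.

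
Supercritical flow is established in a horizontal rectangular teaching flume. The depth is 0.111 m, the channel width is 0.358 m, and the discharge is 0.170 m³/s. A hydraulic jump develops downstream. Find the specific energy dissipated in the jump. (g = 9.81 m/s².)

q = Q/b = 0.170/0.358 = 0.475 m²/s; V₁ = q/y₁ = 4.28 m/s. Fr₁ = V₁/√(g·y₁) = 4.10.
Conjugate-depth relation: y₂/y₁ = ½[√(1 + 8Fr₁²) − 1] = ½[√135.5 − 1] = 5.32.
y₂ = 5.32 × 0.111 = 0.590 m.
V₂ = q/y₂ = 0.475/0.590 = 0.804 m/s. E₁ = y₁ + V₁²/2g = 1.04 m; E₂ = y₂ + V₂²/2g = 0.623 m. ΔE = E₁ − E₂ = 0.420 m.

ΔE = 0.420 m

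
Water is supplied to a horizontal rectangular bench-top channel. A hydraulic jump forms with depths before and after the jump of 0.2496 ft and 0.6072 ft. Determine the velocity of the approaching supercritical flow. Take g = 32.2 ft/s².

For a rectangular channel the momentum equation gives q² = ½·g·y₁·y₂·(y₁ + y₂) = ½×32.2×0.2496×0.6072×0.8568 = 2.091.
q = √2.091 = 1.446 ft²/s.
V₁ = q/y₁ = 1.446/0.2496 = 5.793 ft/s.

V₁ = 5.793 ft/s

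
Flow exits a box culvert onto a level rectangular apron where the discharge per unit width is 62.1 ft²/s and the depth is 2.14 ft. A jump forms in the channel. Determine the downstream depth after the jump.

y₂ = 9.56 ft

V₁ = q/y₁ = 62.1/2.14 = 29.0 ft/s. Fr₁ = V₁/√(g·y₁) = 29.0/√(32.2×2.14) = 3.50.
Bélanger equation: y₂/y₁ = ½[√(1 + 8Fr₁²) − 1] = ½[√98.76 − 1] = 4.47.
y₂ = 4.47 × 2.14 = 9.56 ft.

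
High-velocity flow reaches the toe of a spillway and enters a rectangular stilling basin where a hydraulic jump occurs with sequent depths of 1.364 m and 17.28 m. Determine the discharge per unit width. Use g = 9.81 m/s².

For a rectangular channel the momentum equation gives q² = ½·g·y₁·y₂·(y₁ + y₂) = ½×9.81×1.364×17.28×18.64 = 2155.
q = √2155 = 46.43 m²/s.

q = 46.43 m²/s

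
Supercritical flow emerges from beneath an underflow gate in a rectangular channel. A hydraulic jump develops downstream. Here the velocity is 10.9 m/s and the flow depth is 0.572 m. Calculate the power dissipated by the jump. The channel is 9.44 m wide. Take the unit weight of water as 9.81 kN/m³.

P = 1740 kW

Fr₁ = V₁/√(g·y₁) = 10.9/√(9.81×0.572) = 4.60.
From the momentum equation for a rectangular channel, y₂/y₁ = ½[√(1 + 8Fr₁²) − 1] = ½[√170.4 − 1] = 6.03.
y₂ = 6.03 × 0.572 = 3.45 m.
Head loss: ΔE = (y₂ − y₁)³/(4y₁y₂) = (3.45 − 0.572)³/(4×0.572×3.45) = 23.8/7.89 = 3.01 m.
q = V₁·y₁ = 10.9 × 0.572 = 6.23 m²/s. Q = q·b = 6.23 × 9.44 = 58.9 m³/s. P = γ·Q·ΔE = 9.81 × 58.9 × 3.01 = 1740 kW.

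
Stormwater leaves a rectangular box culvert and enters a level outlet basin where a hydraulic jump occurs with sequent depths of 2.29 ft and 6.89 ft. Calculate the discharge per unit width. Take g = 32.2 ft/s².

For a rectangular channel the momentum equation gives q² = ½·g·y₁·y₂·(y₁ + y₂) = ½×32.2×2.29×6.89×9.18 = 2332.
q = √2332 = 48.3 ft²/s.

q = 48.3 ft²/s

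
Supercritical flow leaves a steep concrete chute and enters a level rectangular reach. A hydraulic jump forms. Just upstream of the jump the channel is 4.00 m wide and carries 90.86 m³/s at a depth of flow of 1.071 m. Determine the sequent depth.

y₂ = 9.390 m

q = Q/b = 90.86/4.00 = 22.71 m²/s; V₁ = q/y₁ = 21.21 m/s. Fr₁ = V₁/√(g·y₁) = 6.543.
From the momentum equation for a rectangular channel, y₂/y₁ = ½[√(1 + 8Fr₁²) − 1] = ½[√343.51 − 1] = 8.767.
y₂ = 8.767 × 1.071 = 9.390 m.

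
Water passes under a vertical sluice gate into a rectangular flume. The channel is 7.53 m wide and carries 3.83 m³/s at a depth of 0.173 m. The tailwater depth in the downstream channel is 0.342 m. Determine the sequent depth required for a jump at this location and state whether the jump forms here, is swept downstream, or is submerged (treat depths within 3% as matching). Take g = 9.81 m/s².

y₂ = 0.472 m; the jump is swept downstream

q = Q/b = 3.83/7.53 = 0.509 m²/s; V₁ = q/y₁ = 2.94 m/s. Fr₁ = V₁/√(g·y₁) = 2.26.
Bélanger equation: y₂/y₁ = ½[√(1 + 8Fr₁²) − 1] = ½[√41.75 − 1] = 2.73.
y₂ = 2.73 × 0.173 = 0.472 m.
Tailwater y_tw = 0.342 m: y_tw < y₂, so the jump is swept downstream.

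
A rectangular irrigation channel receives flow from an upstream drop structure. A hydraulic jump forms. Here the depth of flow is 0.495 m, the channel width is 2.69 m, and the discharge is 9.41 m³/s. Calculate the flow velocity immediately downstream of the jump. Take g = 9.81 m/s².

q = Q/b = 9.41/2.69 = 3.50 m²/s; V₁ = q/y₁ = 7.07 m/s. Fr₁ = V₁/√(g·y₁) = 3.21.
Sequent-depth ratio: y₂/y₁ = ½[√(1 + 8Fr₁²) − 1] = ½[√83.28 − 1] = 4.06.
y₂ = 4.06 × 0.495 = 2.01 m.
V₂ = q/y₂ = 3.50/2.01 = 1.74 m/s.

V₂ = 1.74 m/s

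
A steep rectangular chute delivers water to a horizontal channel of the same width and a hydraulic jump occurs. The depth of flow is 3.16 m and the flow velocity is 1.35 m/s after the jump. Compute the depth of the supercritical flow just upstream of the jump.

Fr₂ = V₂/√(g·y₂) = 1.35/√(9.81×3.16) = 0.242.
Applying the sequent-depth relation in reverse, y₁/y₂ = ½[√(1 + 8Fr₂²) − 1] = ½[√1.470 − 1] = 0.106.
y₁ = 0.106 × 3.16 = 0.336 m.

y₁ = 0.336 m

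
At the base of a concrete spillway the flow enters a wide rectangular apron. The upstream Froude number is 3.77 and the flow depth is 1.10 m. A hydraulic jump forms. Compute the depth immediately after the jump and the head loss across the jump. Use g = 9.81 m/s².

Fr₁ = 3.77 (given).
Bélanger equation: y₂/y₁ = ½[√(1 + 8Fr₁²) − 1] = ½[√114.7 − 1] = 4.85.
y₂ = 4.85 × 1.10 = 5.34 m.
V₁ = Fr₁·√(g·y₁) = 3.77×√(9.81×1.10) = 12.4 m/s; q = V₁·y₁ = 13.6 m²/s. V₂ = q/y₂ = 13.6/5.34 = 2.55 m/s. E₁ = y₁ + V₁²/2g = 8.92 m; E₂ = y₂ + V₂²/2g = 5.67 m. ΔE = E₁ − E₂ = 3.24 m.

y₂ = 5.34 m; ΔE = 3.24 m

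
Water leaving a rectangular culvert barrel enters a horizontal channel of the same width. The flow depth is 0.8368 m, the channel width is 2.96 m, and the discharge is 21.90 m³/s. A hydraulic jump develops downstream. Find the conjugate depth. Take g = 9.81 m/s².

q = Q/b = 21.90/2.96 = 7.399 m²/s; V₁ = q/y₁ = 8.842 m/s. Fr₁ = V₁/√(g·y₁) = 3.086.
By Bélanger, y₂/y₁ = ½[√(1 + 8Fr₁²) − 1] = ½[√77.183 − 1] = 3.893.
y₂ = 3.893 × 0.8368 = 3.257 m.

y₂ = 3.257 m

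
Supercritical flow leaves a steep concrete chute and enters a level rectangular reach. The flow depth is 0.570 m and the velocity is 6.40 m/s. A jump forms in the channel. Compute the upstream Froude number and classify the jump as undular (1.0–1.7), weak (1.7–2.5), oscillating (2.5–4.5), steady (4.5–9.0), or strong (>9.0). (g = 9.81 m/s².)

Fr₁ = V₁/√(g·y₁) = 6.40/√(9.81×0.570) = 2.71.
Fr₁ = 2.71 lies in the oscillating range.

Fr₁ = 2.71; oscillating jump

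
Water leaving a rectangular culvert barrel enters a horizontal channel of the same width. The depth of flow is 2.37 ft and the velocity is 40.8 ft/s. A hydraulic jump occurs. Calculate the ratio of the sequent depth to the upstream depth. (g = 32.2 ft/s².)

y₂/y₁ = 6.12

Fr₁ = V₁/√(g·y₁) = 40.8/√(32.2×2.37) = 4.67.
Bélanger equation: y₂/y₁ = ½[√(1 + 8Fr₁²) − 1] = ½[√175.5 − 1] = 6.12.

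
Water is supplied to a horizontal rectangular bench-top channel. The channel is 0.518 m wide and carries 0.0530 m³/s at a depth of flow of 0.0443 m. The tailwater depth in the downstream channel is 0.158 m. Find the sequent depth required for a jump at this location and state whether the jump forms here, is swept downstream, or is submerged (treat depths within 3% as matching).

y₂ = 0.198 m; the jump is swept downstream

q = Q/b = 0.0530/0.518 = 0.102 m²/s; V₁ = q/y₁ = 2.31 m/s. Fr₁ = V₁/√(g·y₁) = 3.50.
By Bélanger, y₂/y₁ = ½[√(1 + 8Fr₁²) − 1] = ½[√99.20 − 1] = 4.48.
y₂ = 4.48 × 0.0443 = 0.198 m.
Tailwater y_tw = 0.158 m: y_tw < y₂, so the jump is swept downstream.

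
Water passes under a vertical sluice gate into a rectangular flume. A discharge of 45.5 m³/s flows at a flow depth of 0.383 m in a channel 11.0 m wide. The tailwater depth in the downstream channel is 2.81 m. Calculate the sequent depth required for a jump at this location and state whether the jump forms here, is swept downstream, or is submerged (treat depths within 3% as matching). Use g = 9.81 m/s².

q = Q/b = 45.5/11.0 = 4.14 m²/s; V₁ = q/y₁ = 10.8 m/s. Fr₁ = V₁/√(g·y₁) = 5.57.
By Bélanger, y₂/y₁ = ½[√(1 + 8Fr₁²) − 1] = ½[√249.3 − 1] = 7.40.
y₂ = 7.40 × 0.383 = 2.83 m.
Tailwater y_tw = 2.81 m: y_tw ≈ y₂, so the jump forms here.

y₂ = 2.83 m; the jump forms here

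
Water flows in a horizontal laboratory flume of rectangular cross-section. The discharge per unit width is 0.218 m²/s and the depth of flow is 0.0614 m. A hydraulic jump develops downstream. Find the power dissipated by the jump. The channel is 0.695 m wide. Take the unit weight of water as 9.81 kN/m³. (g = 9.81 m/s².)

P = 0.473 kW

V₁ = q/y₁ = 0.218/0.0614 = 3.55 m/s. Fr₁ = V₁/√(g·y₁) = 3.55/√(9.81×0.0614) = 4.57.
By Bélanger, y₂/y₁ = ½[√(1 + 8Fr₁²) − 1] = ½[√168.4 − 1] = 5.99.
y₂ = 5.99 × 0.0614 = 0.368 m.
Head loss: ΔE = (y₂ − y₁)³/(4y₁y₂) = (0.368 − 0.0614)³/(4×0.0614×0.368) = 0.0287/0.0903 = 0.318 m.
Q = q·b = 0.218 × 0.695 = 0.152 m³/s. P = γ·Q·ΔE = 9.81 × 0.152 × 0.318 = 0.473 kW.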